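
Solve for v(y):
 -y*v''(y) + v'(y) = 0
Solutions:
 v(y) = C1 + C2*y^2


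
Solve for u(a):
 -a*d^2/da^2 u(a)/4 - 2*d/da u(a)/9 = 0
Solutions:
 u(a) = C1 + C2*a^(1/9)


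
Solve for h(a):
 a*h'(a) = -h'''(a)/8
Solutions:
 h(a) = C1 + Integral(C2*airyai(-2*a) + C3*airybi(-2*a), a)


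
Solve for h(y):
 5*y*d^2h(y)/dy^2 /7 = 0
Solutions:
 h(y) = C1 + C2*y


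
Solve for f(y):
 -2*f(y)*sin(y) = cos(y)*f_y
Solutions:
 f(y) = C1*cos(y)^2


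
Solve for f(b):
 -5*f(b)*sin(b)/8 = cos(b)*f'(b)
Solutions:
 f(b) = C1*cos(b)^(5/8)


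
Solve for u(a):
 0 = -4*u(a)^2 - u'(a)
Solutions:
 u(a) = 1/(C1 + 4*a)


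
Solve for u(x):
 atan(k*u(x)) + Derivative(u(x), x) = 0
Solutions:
 Integral(1/atan(_y*k), (_y, u(x))) = C1 - x


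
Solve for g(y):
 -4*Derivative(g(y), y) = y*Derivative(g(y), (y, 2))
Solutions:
 g(y) = C1 + C2/y^3


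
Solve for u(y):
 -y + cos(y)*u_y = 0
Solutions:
 u(y) = C1 + Integral(y/cos(y), y)


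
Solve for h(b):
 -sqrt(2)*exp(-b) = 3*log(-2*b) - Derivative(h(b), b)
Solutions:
 h(b) = C1 + 3*b*log(-b) + 3*b*(-1 + log(2)) - sqrt(2)*exp(-b)


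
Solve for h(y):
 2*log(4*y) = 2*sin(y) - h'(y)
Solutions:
 h(y) = C1 - 2*y*log(y) - 4*y*log(2) + 2*y - 2*cos(y)


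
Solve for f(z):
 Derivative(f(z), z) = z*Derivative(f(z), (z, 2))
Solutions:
 f(z) = C1 + C2*z^2


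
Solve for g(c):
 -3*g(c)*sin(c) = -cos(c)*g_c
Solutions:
 g(c) = C1/cos(c)^3


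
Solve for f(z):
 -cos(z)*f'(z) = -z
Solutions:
 f(z) = C1 + Integral(z/cos(z), z)


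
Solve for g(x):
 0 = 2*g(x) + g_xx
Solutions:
 g(x) = C1*sin(sqrt(2)*x) + C2*cos(sqrt(2)*x)


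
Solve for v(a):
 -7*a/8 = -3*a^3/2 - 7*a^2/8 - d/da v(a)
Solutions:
 v(a) = C1 - 3*a^4/8 - 7*a^3/24 + 7*a^2/16


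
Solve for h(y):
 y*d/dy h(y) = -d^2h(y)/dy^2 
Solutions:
 h(y) = C1 + C2*erf(sqrt(2)*y/2)


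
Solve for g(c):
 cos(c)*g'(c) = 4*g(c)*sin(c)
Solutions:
 g(c) = C1/cos(c)^4


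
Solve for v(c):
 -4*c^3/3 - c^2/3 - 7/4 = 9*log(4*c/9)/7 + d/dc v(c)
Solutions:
 v(c) = C1 - c^4/3 - c^3/9 - 9*c*log(c)/7 - 18*c*log(2)/7 - 13*c/28 + 18*c*log(3)/7


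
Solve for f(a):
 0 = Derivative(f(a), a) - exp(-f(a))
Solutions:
 f(a) = log(C1 + a)


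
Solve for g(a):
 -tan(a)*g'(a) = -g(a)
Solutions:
 g(a) = C1*sin(a)


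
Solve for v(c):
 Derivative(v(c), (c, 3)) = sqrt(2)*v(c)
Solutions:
 v(c) = C3*exp(2^(1/6)*c) + (C1*sin(2^(1/6)*sqrt(3)*c/2) + C2*cos(2^(1/6)*sqrt(3)*c/2))*exp(-2^(1/6)*c/2)


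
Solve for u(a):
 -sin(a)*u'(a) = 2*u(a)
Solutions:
 u(a) = C1*(cos(a) + 1)/(cos(a) - 1)


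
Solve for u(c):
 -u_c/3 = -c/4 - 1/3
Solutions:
 u(c) = C1 + 3*c^2/8 + c


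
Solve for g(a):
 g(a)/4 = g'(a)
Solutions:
 g(a) = C1*exp(a/4)


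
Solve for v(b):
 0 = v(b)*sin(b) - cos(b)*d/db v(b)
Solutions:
 v(b) = C1/cos(b)


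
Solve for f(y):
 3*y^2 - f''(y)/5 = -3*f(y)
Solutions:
 f(y) = C1*exp(-sqrt(15)*y) + C2*exp(sqrt(15)*y) - y^2 - 2/15


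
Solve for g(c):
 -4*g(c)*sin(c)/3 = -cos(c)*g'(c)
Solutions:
 g(c) = C1/cos(c)^(4/3)


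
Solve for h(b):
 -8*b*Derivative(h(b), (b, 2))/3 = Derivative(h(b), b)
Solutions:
 h(b) = C1 + C2*b^(5/8)


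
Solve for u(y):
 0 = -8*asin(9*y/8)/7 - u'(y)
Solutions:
 u(y) = C1 - 8*y*asin(9*y/8)/7 - 8*sqrt(64 - 81*y^2)/63


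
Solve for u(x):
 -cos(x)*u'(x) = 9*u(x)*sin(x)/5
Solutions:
 u(x) = C1*cos(x)^(9/5)


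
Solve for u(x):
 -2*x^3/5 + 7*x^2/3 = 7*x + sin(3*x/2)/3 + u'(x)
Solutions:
 u(x) = C1 - x^4/10 + 7*x^3/9 - 7*x^2/2 + 2*cos(3*x/2)/9


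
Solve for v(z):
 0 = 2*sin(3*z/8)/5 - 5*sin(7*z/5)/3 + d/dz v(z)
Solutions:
 v(z) = C1 + 16*cos(3*z/8)/15 - 25*cos(7*z/5)/21


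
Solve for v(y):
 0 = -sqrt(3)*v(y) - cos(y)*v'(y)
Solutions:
 v(y) = C1*(sin(y) - 1)^(sqrt(3)/2)/(sin(y) + 1)^(sqrt(3)/2)


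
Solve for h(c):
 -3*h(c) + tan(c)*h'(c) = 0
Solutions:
 h(c) = C1*sin(c)^3


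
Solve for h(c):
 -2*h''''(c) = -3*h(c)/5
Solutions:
 h(c) = C1*exp(-10^(3/4)*3^(1/4)*c/10) + C2*exp(10^(3/4)*3^(1/4)*c/10) + C3*sin(10^(3/4)*3^(1/4)*c/10) + C4*cos(10^(3/4)*3^(1/4)*c/10)


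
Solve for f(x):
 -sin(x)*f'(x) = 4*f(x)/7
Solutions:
 f(x) = C1*(cos(x) + 1)^(2/7)/(cos(x) - 1)^(2/7)


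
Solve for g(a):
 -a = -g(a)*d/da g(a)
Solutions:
 g(a) = -sqrt(C1 + a^2)
 g(a) = sqrt(C1 + a^2)


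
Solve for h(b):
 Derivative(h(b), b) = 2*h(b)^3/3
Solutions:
 h(b) = -sqrt(6)*sqrt(-1/(C1 + 2*b))/2
 h(b) = sqrt(6)*sqrt(-1/(C1 + 2*b))/2


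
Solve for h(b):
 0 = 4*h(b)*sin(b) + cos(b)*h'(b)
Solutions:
 h(b) = C1*cos(b)^4


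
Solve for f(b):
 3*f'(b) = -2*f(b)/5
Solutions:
 f(b) = C1*exp(-2*b/15)


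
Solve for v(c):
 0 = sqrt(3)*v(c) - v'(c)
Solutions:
 v(c) = C1*exp(sqrt(3)*c)


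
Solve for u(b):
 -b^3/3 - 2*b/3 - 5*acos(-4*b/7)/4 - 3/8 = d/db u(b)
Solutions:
 u(b) = C1 - b^4/12 - b^2/3 - 5*b*acos(-4*b/7)/4 - 3*b/8 - 5*sqrt(49 - 16*b^2)/16


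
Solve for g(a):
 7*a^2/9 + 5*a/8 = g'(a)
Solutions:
 g(a) = C1 + 7*a^3/27 + 5*a^2/16


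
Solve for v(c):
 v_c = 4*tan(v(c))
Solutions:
 v(c) = pi - asin(C1*exp(4*c))
 v(c) = asin(C1*exp(4*c))


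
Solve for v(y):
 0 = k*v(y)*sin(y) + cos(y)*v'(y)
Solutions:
 v(y) = C1*exp(k*log(cos(y)))


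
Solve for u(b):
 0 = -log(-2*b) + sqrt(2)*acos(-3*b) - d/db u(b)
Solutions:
 u(b) = C1 - b*log(-b) - b*log(2) + b + sqrt(2)*(b*acos(-3*b) + sqrt(1 - 9*b^2)/3)


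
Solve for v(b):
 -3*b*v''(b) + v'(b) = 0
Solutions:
 v(b) = C1 + C2*b^(4/3)


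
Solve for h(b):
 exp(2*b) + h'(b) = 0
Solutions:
 h(b) = C1 - exp(2*b)/2


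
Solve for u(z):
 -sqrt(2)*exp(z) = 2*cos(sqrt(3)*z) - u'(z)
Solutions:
 u(z) = C1 + sqrt(2)*exp(z) + 2*sqrt(3)*sin(sqrt(3)*z)/3


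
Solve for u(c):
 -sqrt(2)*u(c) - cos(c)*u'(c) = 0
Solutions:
 u(c) = C1*(sin(c) - 1)^(sqrt(2)/2)/(sin(c) + 1)^(sqrt(2)/2)


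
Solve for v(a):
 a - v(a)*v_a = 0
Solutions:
 v(a) = -sqrt(C1 + a^2)
 v(a) = sqrt(C1 + a^2)


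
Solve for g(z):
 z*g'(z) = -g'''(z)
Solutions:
 g(z) = C1 + Integral(C2*airyai(-z) + C3*airybi(-z), z)


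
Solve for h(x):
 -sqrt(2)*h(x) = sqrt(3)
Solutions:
 h(x) = -sqrt(6)/2


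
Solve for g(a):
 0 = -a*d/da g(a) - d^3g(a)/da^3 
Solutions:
 g(a) = C1 + Integral(C2*airyai(-a) + C3*airybi(-a), a)


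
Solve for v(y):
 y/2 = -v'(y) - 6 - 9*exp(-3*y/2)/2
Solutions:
 v(y) = C1 - y^2/4 - 6*y + 3*exp(-3*y/2)


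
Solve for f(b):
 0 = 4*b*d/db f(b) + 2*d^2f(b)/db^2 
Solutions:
 f(b) = C1 + C2*erf(b)


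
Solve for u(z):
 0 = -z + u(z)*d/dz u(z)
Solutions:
 u(z) = -sqrt(C1 + z^2)
 u(z) = sqrt(C1 + z^2)


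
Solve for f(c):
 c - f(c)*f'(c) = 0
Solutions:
 f(c) = -sqrt(C1 + c^2)
 f(c) = sqrt(C1 + c^2)


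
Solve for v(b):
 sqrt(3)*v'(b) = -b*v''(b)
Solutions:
 v(b) = C1 + C2*b^(1 - sqrt(3))


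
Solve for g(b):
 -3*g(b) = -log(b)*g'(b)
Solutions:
 g(b) = C1*exp(3*li(b))


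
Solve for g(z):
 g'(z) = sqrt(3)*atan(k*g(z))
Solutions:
 Integral(1/atan(_y*k), (_y, g(z))) = C1 + sqrt(3)*z


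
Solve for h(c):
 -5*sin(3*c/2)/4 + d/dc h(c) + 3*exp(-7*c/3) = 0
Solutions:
 h(c) = C1 - 5*cos(3*c/2)/6 + 9*exp(-7*c/3)/7


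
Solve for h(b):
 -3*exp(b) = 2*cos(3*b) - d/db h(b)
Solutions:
 h(b) = C1 + 3*exp(b) + 2*sin(3*b)/3


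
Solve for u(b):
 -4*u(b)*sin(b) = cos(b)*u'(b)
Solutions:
 u(b) = C1*cos(b)^4


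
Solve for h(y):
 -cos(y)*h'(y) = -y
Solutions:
 h(y) = C1 + Integral(y/cos(y), y)


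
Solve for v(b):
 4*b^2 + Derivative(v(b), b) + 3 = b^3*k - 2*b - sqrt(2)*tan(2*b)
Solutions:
 v(b) = C1 + b^4*k/4 - 4*b^3/3 - b^2 - 3*b + sqrt(2)*log(cos(2*b))/2


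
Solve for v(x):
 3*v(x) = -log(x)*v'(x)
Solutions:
 v(x) = C1*exp(-3*li(x))


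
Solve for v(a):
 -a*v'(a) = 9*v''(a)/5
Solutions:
 v(a) = C1 + C2*erf(sqrt(10)*a/6)


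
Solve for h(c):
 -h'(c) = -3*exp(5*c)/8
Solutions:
 h(c) = C1 + 3*exp(5*c)/40


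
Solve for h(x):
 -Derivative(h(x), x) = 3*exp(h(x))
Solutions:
 h(x) = log(1/(C1 + 3*x))


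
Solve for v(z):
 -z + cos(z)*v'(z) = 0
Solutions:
 v(z) = C1 + Integral(z/cos(z), z)


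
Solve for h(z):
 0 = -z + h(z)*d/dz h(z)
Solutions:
 h(z) = -sqrt(C1 + z^2)
 h(z) = sqrt(C1 + z^2)


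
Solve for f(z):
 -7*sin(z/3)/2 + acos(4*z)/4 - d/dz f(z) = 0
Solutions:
 f(z) = C1 + z*acos(4*z)/4 - sqrt(1 - 16*z^2)/16 + 21*cos(z/3)/2


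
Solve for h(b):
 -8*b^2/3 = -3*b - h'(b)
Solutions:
 h(b) = C1 + 8*b^3/9 - 3*b^2/2


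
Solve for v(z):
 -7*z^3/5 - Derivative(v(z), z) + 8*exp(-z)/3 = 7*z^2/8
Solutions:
 v(z) = C1 - 7*z^4/20 - 7*z^3/24 - 8*exp(-z)/3


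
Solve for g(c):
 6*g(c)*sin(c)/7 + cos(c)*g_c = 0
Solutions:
 g(c) = C1*cos(c)^(6/7)


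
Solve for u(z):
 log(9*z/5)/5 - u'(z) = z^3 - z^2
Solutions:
 u(z) = C1 - z^4/4 + z^3/3 + z*log(z)/5 - z*log(5)/5 - z/5 + 2*z*log(3)/5


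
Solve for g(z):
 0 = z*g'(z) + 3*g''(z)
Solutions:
 g(z) = C1 + C2*erf(sqrt(6)*z/6)


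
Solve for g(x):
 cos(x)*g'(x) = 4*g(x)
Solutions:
 g(x) = C1*(sin(x)^2 + 2*sin(x) + 1)/(sin(x)^2 - 2*sin(x) + 1)


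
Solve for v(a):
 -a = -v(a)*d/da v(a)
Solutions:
 v(a) = -sqrt(C1 + a^2)
 v(a) = sqrt(C1 + a^2)


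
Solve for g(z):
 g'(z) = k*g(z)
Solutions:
 g(z) = C1*exp(k*z)


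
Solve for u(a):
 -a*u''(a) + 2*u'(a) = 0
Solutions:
 u(a) = C1 + C2*a^3


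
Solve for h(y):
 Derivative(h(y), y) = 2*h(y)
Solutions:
 h(y) = C1*exp(2*y)


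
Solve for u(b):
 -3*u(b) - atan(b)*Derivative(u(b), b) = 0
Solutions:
 u(b) = C1*exp(-3*Integral(1/atan(b), b))


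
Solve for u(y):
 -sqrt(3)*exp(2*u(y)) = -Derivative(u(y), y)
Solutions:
 u(y) = log(-sqrt(-1/(C1 + sqrt(3)*y))) - log(2)/2
 u(y) = log(-1/(C1 + sqrt(3)*y))/2 - log(2)/2


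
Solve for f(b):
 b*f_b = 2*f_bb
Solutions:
 f(b) = C1 + C2*erfi(b/2)


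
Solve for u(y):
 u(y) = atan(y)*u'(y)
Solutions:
 u(y) = C1*exp(Integral(1/atan(y), y))


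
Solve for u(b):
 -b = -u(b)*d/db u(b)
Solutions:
 u(b) = -sqrt(C1 + b^2)
 u(b) = sqrt(C1 + b^2)


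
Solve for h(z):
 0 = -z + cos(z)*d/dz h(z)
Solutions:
 h(z) = C1 + Integral(z/cos(z), z)


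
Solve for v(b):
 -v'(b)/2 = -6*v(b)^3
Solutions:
 v(b) = -sqrt(2)*sqrt(-1/(C1 + 12*b))/2
 v(b) = sqrt(2)*sqrt(-1/(C1 + 12*b))/2


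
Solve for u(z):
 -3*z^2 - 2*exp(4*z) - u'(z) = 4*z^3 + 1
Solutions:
 u(z) = C1 - z^4 - z^3 - z - exp(4*z)/2


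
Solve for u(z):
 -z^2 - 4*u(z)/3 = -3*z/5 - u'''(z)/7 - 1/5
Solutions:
 u(z) = C3*exp(28^(1/3)*3^(2/3)*z/3) - 3*z^2/4 + 9*z/20 + (C1*sin(28^(1/3)*3^(1/6)*z/2) + C2*cos(28^(1/3)*3^(1/6)*z/2))*exp(-28^(1/3)*3^(2/3)*z/6) + 3/20


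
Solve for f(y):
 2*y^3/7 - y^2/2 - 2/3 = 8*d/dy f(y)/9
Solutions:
 f(y) = C1 + 9*y^4/112 - 3*y^3/16 - 3*y/4


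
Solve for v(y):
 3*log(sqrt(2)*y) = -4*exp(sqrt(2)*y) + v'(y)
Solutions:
 v(y) = C1 + 3*y*log(y) + y*(-3 + 3*log(2)/2) + 2*sqrt(2)*exp(sqrt(2)*y)


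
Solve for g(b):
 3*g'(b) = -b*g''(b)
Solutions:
 g(b) = C1 + C2/b^2


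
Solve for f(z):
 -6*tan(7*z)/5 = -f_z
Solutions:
 f(z) = C1 - 6*log(cos(7*z))/35


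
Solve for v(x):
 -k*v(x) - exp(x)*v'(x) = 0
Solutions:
 v(x) = C1*exp(k*exp(-x))


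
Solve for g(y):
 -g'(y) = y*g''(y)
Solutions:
 g(y) = C1 + C2*log(y)


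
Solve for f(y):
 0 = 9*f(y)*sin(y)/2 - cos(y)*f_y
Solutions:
 f(y) = C1/cos(y)^(9/2)


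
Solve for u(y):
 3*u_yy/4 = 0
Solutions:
 u(y) = C1 + C2*y


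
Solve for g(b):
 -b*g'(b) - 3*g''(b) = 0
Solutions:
 g(b) = C1 + C2*erf(sqrt(6)*b/6)


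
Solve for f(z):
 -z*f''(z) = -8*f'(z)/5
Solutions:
 f(z) = C1 + C2*z^(13/5)


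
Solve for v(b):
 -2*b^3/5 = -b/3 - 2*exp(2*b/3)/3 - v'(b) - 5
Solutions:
 v(b) = C1 + b^4/10 - b^2/6 - 5*b - exp(b)^(2/3)


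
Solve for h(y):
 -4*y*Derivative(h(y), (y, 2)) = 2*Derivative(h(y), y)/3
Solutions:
 h(y) = C1 + C2*y^(5/6)


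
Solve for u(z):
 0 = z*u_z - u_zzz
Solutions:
 u(z) = C1 + Integral(C2*airyai(z) + C3*airybi(z), z)


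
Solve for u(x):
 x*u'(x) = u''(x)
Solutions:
 u(x) = C1 + C2*erfi(sqrt(2)*x/2)


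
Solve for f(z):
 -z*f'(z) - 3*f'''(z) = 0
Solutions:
 f(z) = C1 + Integral(C2*airyai(-3^(2/3)*z/3) + C3*airybi(-3^(2/3)*z/3), z)


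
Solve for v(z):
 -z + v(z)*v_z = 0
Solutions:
 v(z) = -sqrt(C1 + z^2)
 v(z) = sqrt(C1 + z^2)


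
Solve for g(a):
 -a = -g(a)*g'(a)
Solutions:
 g(a) = -sqrt(C1 + a^2)
 g(a) = sqrt(C1 + a^2)


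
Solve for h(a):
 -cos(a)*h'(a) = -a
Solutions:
 h(a) = C1 + Integral(a/cos(a), a)


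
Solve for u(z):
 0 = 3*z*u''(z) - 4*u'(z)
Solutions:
 u(z) = C1 + C2*z^(7/3)


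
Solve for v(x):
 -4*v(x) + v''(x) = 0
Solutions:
 v(x) = C1*exp(-2*x) + C2*exp(2*x)


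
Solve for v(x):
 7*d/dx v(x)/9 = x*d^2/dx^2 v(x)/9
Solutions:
 v(x) = C1 + C2*x^8


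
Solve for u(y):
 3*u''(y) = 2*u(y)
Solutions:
 u(y) = C1*exp(-sqrt(6)*y/3) + C2*exp(sqrt(6)*y/3)


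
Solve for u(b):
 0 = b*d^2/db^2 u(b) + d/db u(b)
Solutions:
 u(b) = C1 + C2*log(b)


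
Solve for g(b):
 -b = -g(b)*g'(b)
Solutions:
 g(b) = -sqrt(C1 + b^2)
 g(b) = sqrt(C1 + b^2)


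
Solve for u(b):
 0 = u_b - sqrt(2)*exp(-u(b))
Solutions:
 u(b) = log(C1 + sqrt(2)*b)


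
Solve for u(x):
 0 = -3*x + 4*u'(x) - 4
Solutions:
 u(x) = C1 + 3*x^2/8 + x


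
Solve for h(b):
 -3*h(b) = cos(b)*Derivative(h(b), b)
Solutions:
 h(b) = C1*(sin(b) - 1)^(3/2)/(sin(b) + 1)^(3/2)


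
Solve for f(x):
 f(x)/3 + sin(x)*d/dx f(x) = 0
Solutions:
 f(x) = C1*(cos(x) + 1)^(1/6)/(cos(x) - 1)^(1/6)


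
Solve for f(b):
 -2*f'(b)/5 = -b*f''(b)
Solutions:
 f(b) = C1 + C2*b^(7/5)


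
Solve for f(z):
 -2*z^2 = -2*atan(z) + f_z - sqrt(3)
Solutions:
 f(z) = C1 - 2*z^3/3 + 2*z*atan(z) + sqrt(3)*z - log(z^2 + 1)


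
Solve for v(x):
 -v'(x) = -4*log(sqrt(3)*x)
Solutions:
 v(x) = C1 + 4*x*log(x) - 4*x + x*log(9)


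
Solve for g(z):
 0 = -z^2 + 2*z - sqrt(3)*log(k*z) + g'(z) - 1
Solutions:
 g(z) = C1 + z^3/3 - z^2 + sqrt(3)*z*log(k*z) + z*(1 - sqrt(3))


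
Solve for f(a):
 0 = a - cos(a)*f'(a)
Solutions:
 f(a) = C1 + Integral(a/cos(a), a)


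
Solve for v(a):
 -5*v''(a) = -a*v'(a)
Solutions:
 v(a) = C1 + C2*erfi(sqrt(10)*a/10)


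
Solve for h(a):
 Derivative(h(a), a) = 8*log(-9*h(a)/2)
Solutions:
 -Integral(1/(log(-_y) - log(2) + 2*log(3)), (_y, h(a)))/8 = C1 - a


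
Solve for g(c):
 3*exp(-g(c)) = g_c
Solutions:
 g(c) = log(C1 + 3*c)


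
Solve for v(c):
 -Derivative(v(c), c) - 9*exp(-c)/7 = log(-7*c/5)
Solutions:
 v(c) = C1 - c*log(-c) + c*(-log(7) + 1 + log(5)) + 9*exp(-c)/7


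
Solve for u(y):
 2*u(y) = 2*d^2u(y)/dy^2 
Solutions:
 u(y) = C1*exp(-y) + C2*exp(y)


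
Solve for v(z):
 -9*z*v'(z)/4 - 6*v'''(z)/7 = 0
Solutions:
 v(z) = C1 + Integral(C2*airyai(-21^(1/3)*z/2) + C3*airybi(-21^(1/3)*z/2), z)


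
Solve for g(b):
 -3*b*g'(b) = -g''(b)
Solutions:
 g(b) = C1 + C2*erfi(sqrt(6)*b/2)


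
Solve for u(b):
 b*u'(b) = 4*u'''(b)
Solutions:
 u(b) = C1 + Integral(C2*airyai(2^(1/3)*b/2) + C3*airybi(2^(1/3)*b/2), b)


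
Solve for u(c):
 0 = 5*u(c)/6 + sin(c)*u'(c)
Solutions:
 u(c) = C1*(cos(c) + 1)^(5/12)/(cos(c) - 1)^(5/12)


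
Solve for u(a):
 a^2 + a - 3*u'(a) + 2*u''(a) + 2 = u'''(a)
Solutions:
 u(a) = C1 + a^3/9 + 7*a^2/18 + 26*a/27 + (C2*sin(sqrt(2)*a) + C3*cos(sqrt(2)*a))*exp(a)


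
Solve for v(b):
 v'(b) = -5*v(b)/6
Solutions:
 v(b) = C1*exp(-5*b/6)


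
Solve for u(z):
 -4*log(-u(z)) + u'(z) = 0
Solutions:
 -li(-u(z)) = C1 + 4*z


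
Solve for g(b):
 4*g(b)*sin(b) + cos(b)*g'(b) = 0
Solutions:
 g(b) = C1*cos(b)^4


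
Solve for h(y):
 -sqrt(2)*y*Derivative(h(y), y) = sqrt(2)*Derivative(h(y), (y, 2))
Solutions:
 h(y) = C1 + C2*erf(sqrt(2)*y/2)


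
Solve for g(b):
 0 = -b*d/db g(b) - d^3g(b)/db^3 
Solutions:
 g(b) = C1 + Integral(C2*airyai(-b) + C3*airybi(-b), b)


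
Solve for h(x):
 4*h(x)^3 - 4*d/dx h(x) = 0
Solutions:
 h(x) = -sqrt(2)*sqrt(-1/(C1 + x))/2
 h(x) = sqrt(2)*sqrt(-1/(C1 + x))/2


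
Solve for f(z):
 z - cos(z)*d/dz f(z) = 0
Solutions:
 f(z) = C1 + Integral(z/cos(z), z)


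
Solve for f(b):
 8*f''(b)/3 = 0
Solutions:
 f(b) = C1 + C2*b


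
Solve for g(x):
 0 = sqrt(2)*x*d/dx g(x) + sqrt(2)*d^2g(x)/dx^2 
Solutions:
 g(x) = C1 + C2*erf(sqrt(2)*x/2)


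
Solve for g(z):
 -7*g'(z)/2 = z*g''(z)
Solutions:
 g(z) = C1 + C2/z^(5/2)


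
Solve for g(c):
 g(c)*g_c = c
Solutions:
 g(c) = -sqrt(C1 + c^2)
 g(c) = sqrt(C1 + c^2)


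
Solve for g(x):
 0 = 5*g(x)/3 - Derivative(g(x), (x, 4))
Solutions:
 g(x) = C1*exp(-3^(3/4)*5^(1/4)*x/3) + C2*exp(3^(3/4)*5^(1/4)*x/3) + C3*sin(3^(3/4)*5^(1/4)*x/3) + C4*cos(3^(3/4)*5^(1/4)*x/3)


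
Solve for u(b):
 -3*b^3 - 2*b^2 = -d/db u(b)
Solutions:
 u(b) = C1 + 3*b^4/4 + 2*b^3/3


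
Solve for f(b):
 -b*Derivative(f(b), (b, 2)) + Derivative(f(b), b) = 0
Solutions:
 f(b) = C1 + C2*b^2


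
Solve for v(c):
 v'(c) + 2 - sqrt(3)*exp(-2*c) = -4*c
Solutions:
 v(c) = C1 - 2*c^2 - 2*c - sqrt(3)*exp(-2*c)/2


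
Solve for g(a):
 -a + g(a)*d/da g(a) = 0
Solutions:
 g(a) = -sqrt(C1 + a^2)
 g(a) = sqrt(C1 + a^2)


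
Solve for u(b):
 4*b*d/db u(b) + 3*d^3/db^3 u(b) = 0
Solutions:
 u(b) = C1 + Integral(C2*airyai(-6^(2/3)*b/3) + C3*airybi(-6^(2/3)*b/3), b)


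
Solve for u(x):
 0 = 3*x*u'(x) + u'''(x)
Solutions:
 u(x) = C1 + Integral(C2*airyai(-3^(1/3)*x) + C3*airybi(-3^(1/3)*x), x)


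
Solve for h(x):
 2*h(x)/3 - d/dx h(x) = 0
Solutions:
 h(x) = C1*exp(2*x/3)


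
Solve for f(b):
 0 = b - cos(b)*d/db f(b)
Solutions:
 f(b) = C1 + Integral(b/cos(b), b)


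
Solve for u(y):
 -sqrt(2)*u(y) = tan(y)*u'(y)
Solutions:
 u(y) = C1/sin(y)^(sqrt(2))


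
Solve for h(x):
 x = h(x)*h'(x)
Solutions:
 h(x) = -sqrt(C1 + x^2)
 h(x) = sqrt(C1 + x^2)


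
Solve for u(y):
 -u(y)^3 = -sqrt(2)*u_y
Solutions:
 u(y) = -sqrt(-1/(C1 + sqrt(2)*y))
 u(y) = sqrt(-1/(C1 + sqrt(2)*y))


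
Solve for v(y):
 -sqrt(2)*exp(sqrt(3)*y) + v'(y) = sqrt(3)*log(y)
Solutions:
 v(y) = C1 + sqrt(3)*y*log(y) - sqrt(3)*y + sqrt(6)*exp(sqrt(3)*y)/3


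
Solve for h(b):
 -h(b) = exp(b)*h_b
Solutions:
 h(b) = C1*exp(exp(-b))


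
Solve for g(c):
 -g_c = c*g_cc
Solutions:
 g(c) = C1 + C2*log(c)


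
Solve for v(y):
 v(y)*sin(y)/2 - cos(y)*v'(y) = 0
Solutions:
 v(y) = C1/sqrt(cos(y))


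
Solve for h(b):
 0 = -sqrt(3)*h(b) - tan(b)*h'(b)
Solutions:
 h(b) = C1/sin(b)^(sqrt(3))


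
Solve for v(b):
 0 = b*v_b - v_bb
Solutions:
 v(b) = C1 + C2*erfi(sqrt(2)*b/2)


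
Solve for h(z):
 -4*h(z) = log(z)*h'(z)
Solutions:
 h(z) = C1*exp(-4*li(z))


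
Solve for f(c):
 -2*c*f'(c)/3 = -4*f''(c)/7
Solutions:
 f(c) = C1 + C2*erfi(sqrt(21)*c/6)


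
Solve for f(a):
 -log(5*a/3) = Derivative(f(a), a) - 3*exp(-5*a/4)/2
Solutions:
 f(a) = C1 - a*log(a) + a*(-log(5) + 1 + log(3)) - 6*exp(-5*a/4)/5


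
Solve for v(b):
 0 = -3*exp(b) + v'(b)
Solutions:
 v(b) = C1 + 3*exp(b)


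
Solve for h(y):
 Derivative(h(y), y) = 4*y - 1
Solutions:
 h(y) = C1 + 2*y^2 - y


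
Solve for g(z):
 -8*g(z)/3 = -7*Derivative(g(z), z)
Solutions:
 g(z) = C1*exp(8*z/21)


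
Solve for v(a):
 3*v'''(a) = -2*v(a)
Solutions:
 v(a) = C3*exp(-2^(1/3)*3^(2/3)*a/3) + (C1*sin(2^(1/3)*3^(1/6)*a/2) + C2*cos(2^(1/3)*3^(1/6)*a/2))*exp(2^(1/3)*3^(2/3)*a/6)


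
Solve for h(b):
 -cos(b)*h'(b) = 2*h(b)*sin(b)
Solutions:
 h(b) = C1*cos(b)^2


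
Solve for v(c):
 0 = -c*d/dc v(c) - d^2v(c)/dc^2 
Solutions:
 v(c) = C1 + C2*erf(sqrt(2)*c/2)


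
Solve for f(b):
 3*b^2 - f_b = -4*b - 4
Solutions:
 f(b) = C1 + b^3 + 2*b^2 + 4*b


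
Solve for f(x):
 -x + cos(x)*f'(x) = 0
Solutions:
 f(x) = C1 + Integral(x/cos(x), x)


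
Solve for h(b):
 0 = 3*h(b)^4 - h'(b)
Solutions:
 h(b) = (-1/(C1 + 9*b))^(1/3)
 h(b) = (-1/(C1 + 3*b))^(1/3)*(-3^(2/3) - 3*3^(1/6)*I)/6
 h(b) = (-1/(C1 + 3*b))^(1/3)*(-3^(2/3) + 3*3^(1/6)*I)/6


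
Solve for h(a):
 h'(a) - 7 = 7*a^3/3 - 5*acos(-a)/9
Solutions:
 h(a) = C1 + 7*a^4/12 - 5*a*acos(-a)/9 + 7*a - 5*sqrt(1 - a^2)/9


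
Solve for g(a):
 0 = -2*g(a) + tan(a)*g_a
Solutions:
 g(a) = C1*sin(a)^2


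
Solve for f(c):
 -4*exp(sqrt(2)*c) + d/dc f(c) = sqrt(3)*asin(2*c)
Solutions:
 f(c) = C1 + sqrt(3)*(c*asin(2*c) + sqrt(1 - 4*c^2)/2) + 2*sqrt(2)*exp(sqrt(2)*c)


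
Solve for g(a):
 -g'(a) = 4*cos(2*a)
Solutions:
 g(a) = C1 - 2*sin(2*a)


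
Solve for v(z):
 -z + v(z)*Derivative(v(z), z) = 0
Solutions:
 v(z) = -sqrt(C1 + z^2)
 v(z) = sqrt(C1 + z^2)


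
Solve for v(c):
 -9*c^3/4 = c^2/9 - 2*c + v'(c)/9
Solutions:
 v(c) = C1 - 81*c^4/16 - c^3/3 + 9*c^2


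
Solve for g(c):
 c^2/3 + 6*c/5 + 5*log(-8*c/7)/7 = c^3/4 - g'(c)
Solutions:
 g(c) = C1 + c^4/16 - c^3/9 - 3*c^2/5 - 5*c*log(-c)/7 + 5*c*(-3*log(2) + 1 + log(7))/7


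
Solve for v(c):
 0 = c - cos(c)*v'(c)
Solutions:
 v(c) = C1 + Integral(c/cos(c), c)


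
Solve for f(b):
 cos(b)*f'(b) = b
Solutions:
 f(b) = C1 + Integral(b/cos(b), b)


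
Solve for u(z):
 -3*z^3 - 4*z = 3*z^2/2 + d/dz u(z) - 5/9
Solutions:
 u(z) = C1 - 3*z^4/4 - z^3/2 - 2*z^2 + 5*z/9


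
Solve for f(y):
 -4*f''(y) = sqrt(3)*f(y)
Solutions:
 f(y) = C1*sin(3^(1/4)*y/2) + C2*cos(3^(1/4)*y/2)


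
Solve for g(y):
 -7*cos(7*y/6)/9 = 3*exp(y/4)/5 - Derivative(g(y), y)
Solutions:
 g(y) = C1 + 12*exp(y/4)/5 + 2*sin(7*y/6)/3


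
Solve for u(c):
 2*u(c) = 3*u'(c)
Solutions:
 u(c) = C1*exp(2*c/3)


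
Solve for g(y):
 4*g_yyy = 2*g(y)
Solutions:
 g(y) = C3*exp(2^(2/3)*y/2) + (C1*sin(2^(2/3)*sqrt(3)*y/4) + C2*cos(2^(2/3)*sqrt(3)*y/4))*exp(-2^(2/3)*y/4)


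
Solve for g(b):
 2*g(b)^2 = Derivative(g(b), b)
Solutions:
 g(b) = -1/(C1 + 2*b)


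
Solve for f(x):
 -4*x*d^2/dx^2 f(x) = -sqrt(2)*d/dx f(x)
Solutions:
 f(x) = C1 + C2*x^(sqrt(2)/4 + 1)


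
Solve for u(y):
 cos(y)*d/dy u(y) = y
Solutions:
 u(y) = C1 + Integral(y/cos(y), y)


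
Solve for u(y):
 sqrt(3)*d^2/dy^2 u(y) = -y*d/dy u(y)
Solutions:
 u(y) = C1 + C2*erf(sqrt(2)*3^(3/4)*y/6)


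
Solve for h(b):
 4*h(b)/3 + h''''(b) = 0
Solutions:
 h(b) = (C1*sin(3^(3/4)*b/3) + C2*cos(3^(3/4)*b/3))*exp(-3^(3/4)*b/3) + (C3*sin(3^(3/4)*b/3) + C4*cos(3^(3/4)*b/3))*exp(3^(3/4)*b/3)


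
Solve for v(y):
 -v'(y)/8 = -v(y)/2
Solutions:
 v(y) = C1*exp(4*y)


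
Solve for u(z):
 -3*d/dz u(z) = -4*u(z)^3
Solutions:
 u(z) = -sqrt(6)*sqrt(-1/(C1 + 4*z))/2
 u(z) = sqrt(6)*sqrt(-1/(C1 + 4*z))/2


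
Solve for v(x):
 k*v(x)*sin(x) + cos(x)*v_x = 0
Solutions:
 v(x) = C1*exp(k*log(cos(x)))


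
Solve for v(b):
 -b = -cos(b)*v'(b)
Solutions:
 v(b) = C1 + Integral(b/cos(b), b)


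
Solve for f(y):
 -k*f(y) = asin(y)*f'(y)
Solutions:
 f(y) = C1*exp(-k*Integral(1/asin(y), y))


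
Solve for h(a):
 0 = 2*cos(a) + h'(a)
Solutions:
 h(a) = C1 - 2*sin(a)


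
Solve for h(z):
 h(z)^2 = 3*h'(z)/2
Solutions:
 h(z) = -3/(C1 + 2*z)


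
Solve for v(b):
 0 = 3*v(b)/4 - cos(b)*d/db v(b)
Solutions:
 v(b) = C1*(sin(b) + 1)^(3/8)/(sin(b) - 1)^(3/8)


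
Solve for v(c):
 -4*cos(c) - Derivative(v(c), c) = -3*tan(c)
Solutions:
 v(c) = C1 - 3*log(cos(c)) - 4*sin(c)


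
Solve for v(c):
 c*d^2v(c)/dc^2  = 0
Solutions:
 v(c) = C1 + C2*c


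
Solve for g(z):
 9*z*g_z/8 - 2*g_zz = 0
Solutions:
 g(z) = C1 + C2*erfi(3*sqrt(2)*z/8)


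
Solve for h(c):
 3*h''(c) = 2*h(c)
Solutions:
 h(c) = C1*exp(-sqrt(6)*c/3) + C2*exp(sqrt(6)*c/3)


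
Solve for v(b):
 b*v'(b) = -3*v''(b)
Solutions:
 v(b) = C1 + C2*erf(sqrt(6)*b/6)


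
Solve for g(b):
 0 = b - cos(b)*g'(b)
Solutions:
 g(b) = C1 + Integral(b/cos(b), b)


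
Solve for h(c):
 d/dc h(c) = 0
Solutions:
 h(c) = C1


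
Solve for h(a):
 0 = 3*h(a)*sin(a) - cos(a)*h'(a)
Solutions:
 h(a) = C1/cos(a)^3


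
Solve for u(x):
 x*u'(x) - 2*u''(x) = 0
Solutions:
 u(x) = C1 + C2*erfi(x/2)


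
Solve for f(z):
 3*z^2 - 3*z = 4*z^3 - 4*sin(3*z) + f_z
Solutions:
 f(z) = C1 - z^4 + z^3 - 3*z^2/2 - 4*cos(3*z)/3


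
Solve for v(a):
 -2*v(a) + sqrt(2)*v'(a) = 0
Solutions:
 v(a) = C1*exp(sqrt(2)*a)


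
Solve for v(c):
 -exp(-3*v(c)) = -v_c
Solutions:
 v(c) = log(C1 + 3*c)/3
 v(c) = log((-3^(1/3) - 3^(5/6)*I)*(C1 + c)^(1/3)/2)
 v(c) = log((-3^(1/3) + 3^(5/6)*I)*(C1 + c)^(1/3)/2)


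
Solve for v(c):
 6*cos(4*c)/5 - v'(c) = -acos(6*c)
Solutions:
 v(c) = C1 + c*acos(6*c) - sqrt(1 - 36*c^2)/6 + 3*sin(4*c)/10


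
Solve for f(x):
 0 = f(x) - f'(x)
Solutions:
 f(x) = C1*exp(x)


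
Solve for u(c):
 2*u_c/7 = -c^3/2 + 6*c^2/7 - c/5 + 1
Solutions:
 u(c) = C1 - 7*c^4/16 + c^3 - 7*c^2/20 + 7*c/2


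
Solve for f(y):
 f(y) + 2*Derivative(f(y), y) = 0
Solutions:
 f(y) = C1*exp(-y/2)


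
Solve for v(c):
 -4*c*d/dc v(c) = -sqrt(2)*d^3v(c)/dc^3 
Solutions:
 v(c) = C1 + Integral(C2*airyai(sqrt(2)*c) + C3*airybi(sqrt(2)*c), c)


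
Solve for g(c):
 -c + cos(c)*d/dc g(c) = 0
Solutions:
 g(c) = C1 + Integral(c/cos(c), c)


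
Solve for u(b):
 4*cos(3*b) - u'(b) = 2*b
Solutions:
 u(b) = C1 - b^2 + 4*sin(3*b)/3


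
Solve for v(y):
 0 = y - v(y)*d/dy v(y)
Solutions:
 v(y) = -sqrt(C1 + y^2)
 v(y) = sqrt(C1 + y^2)


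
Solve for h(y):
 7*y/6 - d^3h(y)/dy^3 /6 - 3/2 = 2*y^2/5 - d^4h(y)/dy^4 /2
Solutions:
 h(y) = C1 + C2*y + C3*y^2 + C4*exp(y/3) - y^5/25 - 37*y^4/120 - 26*y^3/5


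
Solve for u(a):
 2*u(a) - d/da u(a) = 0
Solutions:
 u(a) = C1*exp(2*a)


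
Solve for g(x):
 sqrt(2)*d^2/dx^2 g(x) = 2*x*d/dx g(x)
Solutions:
 g(x) = C1 + C2*erfi(2^(3/4)*x/2)


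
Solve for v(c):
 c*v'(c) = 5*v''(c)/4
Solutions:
 v(c) = C1 + C2*erfi(sqrt(10)*c/5)


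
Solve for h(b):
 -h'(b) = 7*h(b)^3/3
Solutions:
 h(b) = -sqrt(6)*sqrt(-1/(C1 - 7*b))/2
 h(b) = sqrt(6)*sqrt(-1/(C1 - 7*b))/2


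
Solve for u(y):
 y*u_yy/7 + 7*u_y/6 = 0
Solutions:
 u(y) = C1 + C2/y^(43/6)


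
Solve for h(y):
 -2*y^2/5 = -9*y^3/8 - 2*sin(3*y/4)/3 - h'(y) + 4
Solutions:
 h(y) = C1 - 9*y^4/32 + 2*y^3/15 + 4*y + 8*cos(3*y/4)/9


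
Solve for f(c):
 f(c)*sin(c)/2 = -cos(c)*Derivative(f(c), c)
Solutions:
 f(c) = C1*sqrt(cos(c))


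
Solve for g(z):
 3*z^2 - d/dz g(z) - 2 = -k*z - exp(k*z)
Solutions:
 g(z) = C1 + k*z^2/2 + z^3 - 2*z + exp(k*z)/k


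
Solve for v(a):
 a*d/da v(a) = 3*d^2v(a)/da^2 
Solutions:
 v(a) = C1 + C2*erfi(sqrt(6)*a/6)


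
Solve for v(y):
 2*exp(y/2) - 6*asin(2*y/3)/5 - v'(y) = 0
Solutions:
 v(y) = C1 - 6*y*asin(2*y/3)/5 - 3*sqrt(9 - 4*y^2)/5 + 4*exp(y/2)


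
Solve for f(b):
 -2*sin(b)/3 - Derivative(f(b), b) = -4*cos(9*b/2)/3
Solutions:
 f(b) = C1 + 8*sin(9*b/2)/27 + 2*cos(b)/3


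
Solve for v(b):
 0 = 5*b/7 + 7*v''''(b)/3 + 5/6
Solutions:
 v(b) = C1 + C2*b + C3*b^2 + C4*b^3 - b^5/392 - 5*b^4/336


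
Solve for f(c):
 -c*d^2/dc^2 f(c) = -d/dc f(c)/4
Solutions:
 f(c) = C1 + C2*c^(5/4)


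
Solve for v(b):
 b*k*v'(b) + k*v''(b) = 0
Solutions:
 v(b) = C1 + C2*erf(sqrt(2)*b/2)


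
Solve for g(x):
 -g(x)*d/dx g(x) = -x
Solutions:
 g(x) = -sqrt(C1 + x^2)
 g(x) = sqrt(C1 + x^2)


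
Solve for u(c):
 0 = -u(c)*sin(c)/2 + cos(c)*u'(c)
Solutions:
 u(c) = C1/sqrt(cos(c))


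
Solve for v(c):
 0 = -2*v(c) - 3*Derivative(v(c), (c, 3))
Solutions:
 v(c) = C3*exp(-2^(1/3)*3^(2/3)*c/3) + (C1*sin(2^(1/3)*3^(1/6)*c/2) + C2*cos(2^(1/3)*3^(1/6)*c/2))*exp(2^(1/3)*3^(2/3)*c/6)


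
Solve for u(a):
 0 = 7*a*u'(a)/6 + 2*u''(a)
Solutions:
 u(a) = C1 + C2*erf(sqrt(42)*a/12)


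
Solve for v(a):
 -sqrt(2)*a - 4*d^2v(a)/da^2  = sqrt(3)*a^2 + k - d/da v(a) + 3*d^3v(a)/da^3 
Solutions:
 v(a) = C1 + C2*exp(a*(-2 + sqrt(7))/3) + C3*exp(-a*(2 + sqrt(7))/3) + sqrt(3)*a^3/3 + sqrt(2)*a^2/2 + 4*sqrt(3)*a^2 + a*k + 4*sqrt(2)*a + 38*sqrt(3)*a


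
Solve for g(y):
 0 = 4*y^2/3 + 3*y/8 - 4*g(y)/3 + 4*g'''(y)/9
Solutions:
 g(y) = C3*exp(3^(1/3)*y) + y^2 + 9*y/32 + (C1*sin(3^(5/6)*y/2) + C2*cos(3^(5/6)*y/2))*exp(-3^(1/3)*y/2)


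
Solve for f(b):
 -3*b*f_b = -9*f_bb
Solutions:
 f(b) = C1 + C2*erfi(sqrt(6)*b/6)


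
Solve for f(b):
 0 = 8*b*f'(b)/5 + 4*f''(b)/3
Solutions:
 f(b) = C1 + C2*erf(sqrt(15)*b/5)


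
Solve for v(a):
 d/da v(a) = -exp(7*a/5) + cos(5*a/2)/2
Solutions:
 v(a) = C1 - 5*exp(7*a/5)/7 + sin(5*a/2)/5


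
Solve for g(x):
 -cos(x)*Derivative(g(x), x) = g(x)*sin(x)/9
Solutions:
 g(x) = C1*cos(x)^(1/9)


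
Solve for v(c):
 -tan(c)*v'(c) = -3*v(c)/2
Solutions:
 v(c) = C1*sin(c)^(3/2)


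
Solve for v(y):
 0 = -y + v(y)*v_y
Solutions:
 v(y) = -sqrt(C1 + y^2)
 v(y) = sqrt(C1 + y^2)


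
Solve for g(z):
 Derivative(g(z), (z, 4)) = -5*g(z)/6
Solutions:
 g(z) = (C1*sin(10^(1/4)*3^(3/4)*z/6) + C2*cos(10^(1/4)*3^(3/4)*z/6))*exp(-10^(1/4)*3^(3/4)*z/6) + (C3*sin(10^(1/4)*3^(3/4)*z/6) + C4*cos(10^(1/4)*3^(3/4)*z/6))*exp(10^(1/4)*3^(3/4)*z/6)


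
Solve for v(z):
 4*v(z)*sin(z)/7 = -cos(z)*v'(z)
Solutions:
 v(z) = C1*cos(z)^(4/7)


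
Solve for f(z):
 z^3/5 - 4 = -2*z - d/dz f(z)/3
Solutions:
 f(z) = C1 - 3*z^4/20 - 3*z^2 + 12*z


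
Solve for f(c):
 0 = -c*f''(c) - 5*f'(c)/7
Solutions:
 f(c) = C1 + C2*c^(2/7)


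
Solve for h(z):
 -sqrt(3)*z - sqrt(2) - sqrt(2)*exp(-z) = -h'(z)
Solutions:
 h(z) = C1 + sqrt(3)*z^2/2 + sqrt(2)*z - sqrt(2)*exp(-z)


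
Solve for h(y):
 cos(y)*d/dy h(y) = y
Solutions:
 h(y) = C1 + Integral(y/cos(y), y)


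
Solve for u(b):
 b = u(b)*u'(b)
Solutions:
 u(b) = -sqrt(C1 + b^2)
 u(b) = sqrt(C1 + b^2)


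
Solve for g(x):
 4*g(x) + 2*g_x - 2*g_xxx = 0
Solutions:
 g(x) = C1*exp(-x*((sqrt(78)/9 + 1)^(-1/3) + 3*(sqrt(78)/9 + 1)^(1/3))/6)*sin(sqrt(3)*x*(-3*(sqrt(78)/9 + 1)^(1/3) + (sqrt(78)/9 + 1)^(-1/3))/6) + C2*exp(-x*((sqrt(78)/9 + 1)^(-1/3) + 3*(sqrt(78)/9 + 1)^(1/3))/6)*cos(sqrt(3)*x*(-3*(sqrt(78)/9 + 1)^(1/3) + (sqrt(78)/9 + 1)^(-1/3))/6) + C3*exp(x*(1/(3*(sqrt(78)/9 + 1)^(1/3)) + (sqrt(78)/9 + 1)^(1/3)))


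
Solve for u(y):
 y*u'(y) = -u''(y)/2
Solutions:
 u(y) = C1 + C2*erf(y)


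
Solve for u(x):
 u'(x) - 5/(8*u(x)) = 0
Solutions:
 u(x) = -sqrt(C1 + 5*x)/2
 u(x) = sqrt(C1 + 5*x)/2


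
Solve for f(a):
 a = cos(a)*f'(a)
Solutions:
 f(a) = C1 + Integral(a/cos(a), a)


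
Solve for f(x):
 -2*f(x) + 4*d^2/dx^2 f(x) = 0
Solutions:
 f(x) = C1*exp(-sqrt(2)*x/2) + C2*exp(sqrt(2)*x/2)


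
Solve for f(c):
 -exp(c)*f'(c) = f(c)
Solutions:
 f(c) = C1*exp(exp(-c))


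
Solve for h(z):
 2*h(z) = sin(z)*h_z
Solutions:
 h(z) = C1*(cos(z) - 1)/(cos(z) + 1)


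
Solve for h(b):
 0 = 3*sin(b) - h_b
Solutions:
 h(b) = C1 - 3*cos(b)


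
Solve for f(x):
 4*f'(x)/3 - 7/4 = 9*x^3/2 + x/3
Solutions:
 f(x) = C1 + 27*x^4/32 + x^2/8 + 21*x/16


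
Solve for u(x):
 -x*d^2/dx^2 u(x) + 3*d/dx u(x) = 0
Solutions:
 u(x) = C1 + C2*x^4


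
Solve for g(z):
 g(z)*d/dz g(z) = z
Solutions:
 g(z) = -sqrt(C1 + z^2)
 g(z) = sqrt(C1 + z^2)


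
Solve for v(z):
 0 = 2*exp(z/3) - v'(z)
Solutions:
 v(z) = C1 + 6*exp(z/3)


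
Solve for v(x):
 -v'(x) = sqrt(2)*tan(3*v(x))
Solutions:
 v(x) = -asin(C1*exp(-3*sqrt(2)*x))/3 + pi/3
 v(x) = asin(C1*exp(-3*sqrt(2)*x))/3


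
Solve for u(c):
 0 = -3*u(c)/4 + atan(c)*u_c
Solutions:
 u(c) = C1*exp(3*Integral(1/atan(c), c)/4)


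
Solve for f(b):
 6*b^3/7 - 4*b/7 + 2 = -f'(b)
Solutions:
 f(b) = C1 - 3*b^4/14 + 2*b^2/7 - 2*b


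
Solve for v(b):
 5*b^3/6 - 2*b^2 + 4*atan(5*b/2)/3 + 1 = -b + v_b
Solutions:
 v(b) = C1 + 5*b^4/24 - 2*b^3/3 + b^2/2 + 4*b*atan(5*b/2)/3 + b - 4*log(25*b^2 + 4)/15


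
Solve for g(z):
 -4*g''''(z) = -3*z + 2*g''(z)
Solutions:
 g(z) = C1 + C2*z + C3*sin(sqrt(2)*z/2) + C4*cos(sqrt(2)*z/2) + z^3/4


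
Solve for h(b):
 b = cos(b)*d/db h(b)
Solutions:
 h(b) = C1 + Integral(b/cos(b), b)


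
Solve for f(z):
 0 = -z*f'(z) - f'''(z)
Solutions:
 f(z) = C1 + Integral(C2*airyai(-z) + C3*airybi(-z), z)


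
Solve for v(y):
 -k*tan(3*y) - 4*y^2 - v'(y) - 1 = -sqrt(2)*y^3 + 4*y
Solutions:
 v(y) = C1 + k*log(cos(3*y))/3 + sqrt(2)*y^4/4 - 4*y^3/3 - 2*y^2 - y


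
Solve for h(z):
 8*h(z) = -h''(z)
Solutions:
 h(z) = C1*sin(2*sqrt(2)*z) + C2*cos(2*sqrt(2)*z)


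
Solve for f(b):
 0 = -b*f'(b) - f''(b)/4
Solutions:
 f(b) = C1 + C2*erf(sqrt(2)*b)


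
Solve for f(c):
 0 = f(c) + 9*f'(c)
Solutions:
 f(c) = C1*exp(-c/9)


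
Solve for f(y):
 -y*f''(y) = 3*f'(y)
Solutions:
 f(y) = C1 + C2/y^2


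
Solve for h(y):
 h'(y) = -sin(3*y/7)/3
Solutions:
 h(y) = C1 + 7*cos(3*y/7)/9


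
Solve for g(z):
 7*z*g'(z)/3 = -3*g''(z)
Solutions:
 g(z) = C1 + C2*erf(sqrt(14)*z/6)


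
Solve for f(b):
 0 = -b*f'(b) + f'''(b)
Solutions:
 f(b) = C1 + Integral(C2*airyai(b) + C3*airybi(b), b)


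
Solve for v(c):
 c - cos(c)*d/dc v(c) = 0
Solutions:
 v(c) = C1 + Integral(c/cos(c), c)


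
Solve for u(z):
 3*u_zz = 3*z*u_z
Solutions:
 u(z) = C1 + C2*erfi(sqrt(2)*z/2)


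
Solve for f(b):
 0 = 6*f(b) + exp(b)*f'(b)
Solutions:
 f(b) = C1*exp(6*exp(-b))


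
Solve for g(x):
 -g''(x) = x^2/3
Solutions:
 g(x) = C1 + C2*x - x^4/36


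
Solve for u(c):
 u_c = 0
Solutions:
 u(c) = C1


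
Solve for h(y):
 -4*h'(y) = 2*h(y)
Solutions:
 h(y) = C1*exp(-y/2)


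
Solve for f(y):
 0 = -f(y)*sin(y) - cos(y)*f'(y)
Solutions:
 f(y) = C1*cos(y)


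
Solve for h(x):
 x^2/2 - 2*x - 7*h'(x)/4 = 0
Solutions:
 h(x) = C1 + 2*x^3/21 - 4*x^2/7


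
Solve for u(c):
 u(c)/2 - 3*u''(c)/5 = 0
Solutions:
 u(c) = C1*exp(-sqrt(30)*c/6) + C2*exp(sqrt(30)*c/6)


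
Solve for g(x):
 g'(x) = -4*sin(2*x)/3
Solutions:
 g(x) = C1 + 2*cos(2*x)/3


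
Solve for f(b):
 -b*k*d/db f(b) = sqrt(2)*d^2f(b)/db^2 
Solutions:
 f(b) = Piecewise((-2^(3/4)*sqrt(pi)*C1*erf(2^(1/4)*b*sqrt(k)/2)/(2*sqrt(k)) - C2, (k > 0) | (k < 0)), (-C1*b - C2, True))


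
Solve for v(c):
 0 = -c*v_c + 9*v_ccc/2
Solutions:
 v(c) = C1 + Integral(C2*airyai(6^(1/3)*c/3) + C3*airybi(6^(1/3)*c/3), c)


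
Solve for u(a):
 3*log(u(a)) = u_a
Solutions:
 li(u(a)) = C1 + 3*a


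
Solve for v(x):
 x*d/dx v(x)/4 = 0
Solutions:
 v(x) = C1


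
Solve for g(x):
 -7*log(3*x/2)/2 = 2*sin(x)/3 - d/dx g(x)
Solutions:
 g(x) = C1 + 7*x*log(x)/2 - 7*x/2 - 4*x*log(2) + x*log(6)/2 + 3*x*log(3) - 2*cos(x)/3


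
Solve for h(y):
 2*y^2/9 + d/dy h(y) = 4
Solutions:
 h(y) = C1 - 2*y^3/27 + 4*y


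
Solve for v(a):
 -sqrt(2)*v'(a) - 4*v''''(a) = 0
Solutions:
 v(a) = C1 + C4*exp(-sqrt(2)*a/2) + (C2*sin(sqrt(6)*a/4) + C3*cos(sqrt(6)*a/4))*exp(sqrt(2)*a/4)


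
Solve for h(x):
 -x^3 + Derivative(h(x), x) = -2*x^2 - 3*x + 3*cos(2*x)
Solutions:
 h(x) = C1 + x^4/4 - 2*x^3/3 - 3*x^2/2 + 3*sin(2*x)/2


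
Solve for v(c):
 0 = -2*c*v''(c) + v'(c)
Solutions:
 v(c) = C1 + C2*c^(3/2)


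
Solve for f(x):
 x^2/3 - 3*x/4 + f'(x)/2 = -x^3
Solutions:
 f(x) = C1 - x^4/2 - 2*x^3/9 + 3*x^2/4


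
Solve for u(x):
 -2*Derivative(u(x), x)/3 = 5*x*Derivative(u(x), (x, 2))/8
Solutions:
 u(x) = C1 + C2/x^(1/15)


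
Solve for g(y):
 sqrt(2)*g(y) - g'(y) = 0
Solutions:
 g(y) = C1*exp(sqrt(2)*y)


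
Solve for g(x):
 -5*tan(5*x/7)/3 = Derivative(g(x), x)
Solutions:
 g(x) = C1 + 7*log(cos(5*x/7))/3


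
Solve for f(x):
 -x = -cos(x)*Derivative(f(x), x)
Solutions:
 f(x) = C1 + Integral(x/cos(x), x)


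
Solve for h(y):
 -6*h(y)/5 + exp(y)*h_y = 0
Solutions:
 h(y) = C1*exp(-6*exp(-y)/5)


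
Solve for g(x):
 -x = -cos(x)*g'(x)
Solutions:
 g(x) = C1 + Integral(x/cos(x), x)


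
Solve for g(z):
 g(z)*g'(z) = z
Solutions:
 g(z) = -sqrt(C1 + z^2)
 g(z) = sqrt(C1 + z^2)


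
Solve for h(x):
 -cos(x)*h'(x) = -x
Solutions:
 h(x) = C1 + Integral(x/cos(x), x)


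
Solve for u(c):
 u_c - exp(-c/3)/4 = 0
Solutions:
 u(c) = C1 - 3*exp(-c/3)/4


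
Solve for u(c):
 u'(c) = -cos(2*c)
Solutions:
 u(c) = C1 - sin(2*c)/2


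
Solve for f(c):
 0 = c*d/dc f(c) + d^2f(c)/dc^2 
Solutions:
 f(c) = C1 + C2*erf(sqrt(2)*c/2)


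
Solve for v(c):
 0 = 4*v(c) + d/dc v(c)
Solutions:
 v(c) = C1*exp(-4*c)


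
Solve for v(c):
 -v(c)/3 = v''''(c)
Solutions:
 v(c) = (C1*sin(sqrt(2)*3^(3/4)*c/6) + C2*cos(sqrt(2)*3^(3/4)*c/6))*exp(-sqrt(2)*3^(3/4)*c/6) + (C3*sin(sqrt(2)*3^(3/4)*c/6) + C4*cos(sqrt(2)*3^(3/4)*c/6))*exp(sqrt(2)*3^(3/4)*c/6)


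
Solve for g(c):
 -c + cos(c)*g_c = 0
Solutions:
 g(c) = C1 + Integral(c/cos(c), c)


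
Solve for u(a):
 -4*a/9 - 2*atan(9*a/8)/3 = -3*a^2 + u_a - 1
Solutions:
 u(a) = C1 + a^3 - 2*a^2/9 - 2*a*atan(9*a/8)/3 + a + 8*log(81*a^2 + 64)/27


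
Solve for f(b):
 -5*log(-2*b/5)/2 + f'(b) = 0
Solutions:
 f(b) = C1 + 5*b*log(-b)/2 + 5*b*(-log(5) - 1 + log(2))/2


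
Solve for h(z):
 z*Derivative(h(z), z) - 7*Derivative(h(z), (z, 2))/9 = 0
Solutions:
 h(z) = C1 + C2*erfi(3*sqrt(14)*z/14)


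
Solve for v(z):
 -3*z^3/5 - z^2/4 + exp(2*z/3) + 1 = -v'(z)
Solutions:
 v(z) = C1 + 3*z^4/20 + z^3/12 - z - 3*exp(2*z/3)/2


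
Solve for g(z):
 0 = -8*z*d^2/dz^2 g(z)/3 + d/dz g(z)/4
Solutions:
 g(z) = C1 + C2*z^(35/32)


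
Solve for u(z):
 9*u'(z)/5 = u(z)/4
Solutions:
 u(z) = C1*exp(5*z/36)


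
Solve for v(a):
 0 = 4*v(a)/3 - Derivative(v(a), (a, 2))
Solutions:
 v(a) = C1*exp(-2*sqrt(3)*a/3) + C2*exp(2*sqrt(3)*a/3)


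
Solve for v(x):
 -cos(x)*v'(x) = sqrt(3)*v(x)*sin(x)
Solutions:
 v(x) = C1*cos(x)^(sqrt(3))


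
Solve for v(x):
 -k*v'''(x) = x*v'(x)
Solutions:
 v(x) = C1 + Integral(C2*airyai(x*(-1/k)^(1/3)) + C3*airybi(x*(-1/k)^(1/3)), x)


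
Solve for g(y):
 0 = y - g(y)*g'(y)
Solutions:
 g(y) = -sqrt(C1 + y^2)
 g(y) = sqrt(C1 + y^2)


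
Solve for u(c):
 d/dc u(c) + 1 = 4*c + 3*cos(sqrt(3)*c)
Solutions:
 u(c) = C1 + 2*c^2 - c + sqrt(3)*sin(sqrt(3)*c)


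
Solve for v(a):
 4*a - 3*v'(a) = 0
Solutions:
 v(a) = C1 + 2*a^2/3


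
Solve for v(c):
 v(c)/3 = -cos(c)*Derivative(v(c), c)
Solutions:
 v(c) = C1*(sin(c) - 1)^(1/6)/(sin(c) + 1)^(1/6)


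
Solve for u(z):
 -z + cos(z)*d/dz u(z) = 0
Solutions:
 u(z) = C1 + Integral(z/cos(z), z)


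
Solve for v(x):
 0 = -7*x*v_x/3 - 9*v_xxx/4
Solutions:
 v(x) = C1 + Integral(C2*airyai(-28^(1/3)*x/3) + C3*airybi(-28^(1/3)*x/3), x)


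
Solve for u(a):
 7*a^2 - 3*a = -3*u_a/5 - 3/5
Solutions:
 u(a) = C1 - 35*a^3/9 + 5*a^2/2 - a


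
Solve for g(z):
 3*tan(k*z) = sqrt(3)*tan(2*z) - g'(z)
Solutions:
 g(z) = C1 - 3*Piecewise((-log(cos(k*z))/k, Ne(k, 0)), (0, True)) - sqrt(3)*log(cos(2*z))/2


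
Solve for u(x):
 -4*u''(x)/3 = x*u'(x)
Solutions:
 u(x) = C1 + C2*erf(sqrt(6)*x/4)


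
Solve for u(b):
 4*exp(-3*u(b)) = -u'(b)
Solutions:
 u(b) = log(C1 - 12*b)/3
 u(b) = log((-3^(1/3) - 3^(5/6)*I)*(C1 - 4*b)^(1/3)/2)
 u(b) = log((-3^(1/3) + 3^(5/6)*I)*(C1 - 4*b)^(1/3)/2)


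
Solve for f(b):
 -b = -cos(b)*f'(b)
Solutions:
 f(b) = C1 + Integral(b/cos(b), b)


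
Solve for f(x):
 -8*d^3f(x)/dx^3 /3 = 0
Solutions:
 f(x) = C1 + C2*x + C3*x^2
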